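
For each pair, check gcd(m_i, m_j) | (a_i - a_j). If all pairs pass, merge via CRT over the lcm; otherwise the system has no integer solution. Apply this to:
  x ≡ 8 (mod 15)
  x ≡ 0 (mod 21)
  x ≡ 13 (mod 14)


Moduli 15, 21, 14 are not pairwise coprime, so CRT works modulo lcm(m_i) when all pairwise compatibility conditions hold.
Pairwise compatibility: gcd(m_i, m_j) must divide a_i - a_j for every pair.
Merge one congruence at a time:
  Start: x ≡ 8 (mod 15).
  Combine with x ≡ 0 (mod 21): gcd(15, 21) = 3, and 0 - 8 = -8 is NOT divisible by 3.
    ⇒ system is inconsistent (no integer solution).

No solution (the system is inconsistent).


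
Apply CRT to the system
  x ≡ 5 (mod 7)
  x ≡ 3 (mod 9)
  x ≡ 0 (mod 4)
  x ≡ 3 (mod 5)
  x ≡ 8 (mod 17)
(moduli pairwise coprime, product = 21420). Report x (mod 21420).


Product of moduli M = 7 · 9 · 4 · 5 · 17 = 21420.
Merge one congruence at a time:
  Start: x ≡ 5 (mod 7).
  Combine with x ≡ 3 (mod 9); new modulus lcm = 63.
    Write x = 5 + 7·t and substitute into x ≡ 3 (mod 9): 7·t ≡ 3 − 5 = -2 (mod 9).
    Reduce coefficients mod 9: 7·t ≡ 7 (mod 9).
    The inverse of 7 mod 9 is 4 (since 7·4 = 28 = 3·9 + 1), so t ≡ 4·7 = 28 ≡ 1 (mod 9).
    Then x = 5 + 7·1 = 12, valid modulo lcm(7, 9) = 63: x ≡ 12 (mod 63).
  Combine with x ≡ 0 (mod 4); new modulus lcm = 252.
    Write x = 12 + 63·t and substitute into x ≡ 0 (mod 4): 63·t ≡ 0 − 12 = -12 (mod 4).
    Reduce coefficients mod 4: 3·t ≡ 0 (mod 4).
    The inverse of 3 mod 4 is 3 (since 3·3 = 9 = 2·4 + 1), so t ≡ 3·0 = 0 ≡ 0 (mod 4).
    Then x = 12 + 63·0 = 12, valid modulo lcm(63, 4) = 252: x ≡ 12 (mod 252).
  Combine with x ≡ 3 (mod 5); new modulus lcm = 1260.
    Write x = 12 + 252·t and substitute into x ≡ 3 (mod 5): 252·t ≡ 3 − 12 = -9 (mod 5).
    Reduce coefficients mod 5: 2·t ≡ 1 (mod 5).
    The inverse of 2 mod 5 is 3 (since 2·3 = 6 = 1·5 + 1), so t ≡ 3·1 = 3 ≡ 3 (mod 5).
    Then x = 12 + 252·3 = 768, valid modulo lcm(252, 5) = 1260: x ≡ 768 (mod 1260).
  Combine with x ≡ 8 (mod 17); new modulus lcm = 21420.
    Write x = 768 + 1260·t and substitute into x ≡ 8 (mod 17): 1260·t ≡ 8 − 768 = -760 (mod 17).
    Reduce coefficients mod 17: 2·t ≡ 5 (mod 17).
    The inverse of 2 mod 17 is 9 (since 2·9 = 18 = 1·17 + 1), so t ≡ 9·5 = 45 ≡ 11 (mod 17).
    Then x = 768 + 1260·11 = 14628, valid modulo lcm(1260, 17) = 21420: x ≡ 14628 (mod 21420).
Verify against each original: 14628 mod 7 = 5, 14628 mod 9 = 3, 14628 mod 4 = 0, 14628 mod 5 = 3, 14628 mod 17 = 8.

x ≡ 14628 (mod 21420).


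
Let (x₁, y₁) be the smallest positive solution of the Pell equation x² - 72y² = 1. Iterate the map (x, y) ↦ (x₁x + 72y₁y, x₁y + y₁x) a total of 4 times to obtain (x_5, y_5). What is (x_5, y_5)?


Step 1: Find the fundamental solution (x₁, y₁) of x² - 72y² = 1.
  Expand √72 as a continued fraction. a₀ = ⌊√72⌋ = 8; iterate m_{k+1} = d_k·a_k − m_k, d_{k+1} = (72 − m_{k+1}²)/d_k, a_{k+1} = ⌊(a₀ + m_{k+1})/d_{k+1}⌋ (starting m₀ = 0, d₀ = 1), with convergents p_k = a_k·p_{k-1} + p_{k-2}, q_k = a_k·q_{k-1} + q_{k-2} (p₋₁ = 1, q₋₁ = 0):
  k = 0: a₀ = 8; p₀/q₀ = 8/1; p₀² − 72·q₀² = 64 − 72 = -8.
  k = 1: m = 8, d = 8, a = ⌊(8 + 8)/8⌋ = 2; p/q = (2·8 + 1)/(2·1 + 0) = 17/2; p² − 72·q² = 289 − 288 = 1.
  The first convergent with p² − 72·q² = 1 gives the fundamental solution (x₁, y₁) = (17, 2).
Step 2: Apply the recurrence (x_{n+1}, y_{n+1}) = (x₁x_n + 72y₁y_n, x₁y_n + y₁x_n) repeatedly.
  From (x_1, y_1) = (17, 2): x_2 = 17·17 + 72·2·2 = 577; y_2 = 17·2 + 2·17 = 68.
  From (x_2, y_2) = (577, 68): x_3 = 17·577 + 72·2·68 = 19601; y_3 = 17·68 + 2·577 = 2310.
  From (x_3, y_3) = (19601, 2310): x_4 = 17·19601 + 72·2·2310 = 665857; y_4 = 17·2310 + 2·19601 = 78472.
  From (x_4, y_4) = (665857, 78472): x_5 = 17·665857 + 72·2·78472 = 22619537; y_5 = 17·78472 + 2·665857 = 2665738.
Step 3: Verify x_5² - 72·y_5² = 511643454094369 - 511643454094368 = 1 (should be 1). ✓

(x_1, y_1) = (17, 2); (x_5, y_5) = (22619537, 2665738).


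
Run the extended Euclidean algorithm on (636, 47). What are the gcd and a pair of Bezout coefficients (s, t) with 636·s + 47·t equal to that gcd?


Euclidean algorithm on (636, 47) — divide until remainder is 0:
  636 = 13 · 47 + 25
  47 = 1 · 25 + 22
  25 = 1 · 22 + 3
  22 = 7 · 3 + 1
  3 = 3 · 1 + 0
gcd(636, 47) = 1.
Track Bezout coefficients alongside the remainders: start with r₀ = 636 = a·1 + b·0 (s = 1, t = 0) and r₁ = 47 = a·0 + b·1 (s = 0, t = 1); each new remainder r_{k+1} = r_{k-1} − q_k·r_k inherits s_{k+1} = s_{k-1} − q_k·s_k, t_{k+1} = t_{k-1} − q_k·t_k, so r_k = a·s_k + b·t_k at every step:
  q = 13: r = 25, s = 1 − 13·0 = 1, t = 0 − 13·1 = -13  (check: 636·1 + 47·(-13) = 25)
  q = 1: r = 22, s = 0 − 1·1 = -1, t = 1 − 1·(-13) = 14  (check: 636·(-1) + 47·14 = 22)
  q = 1: r = 3, s = 1 − 1·(-1) = 2, t = -13 − 1·14 = -27  (check: 636·2 + 47·(-27) = 3)
  q = 7: r = 1, s = -1 − 7·2 = -15, t = 14 − 7·(-27) = 203  (check: 636·(-15) + 47·203 = 1)
The row with r = 1 (the gcd) gives the Bezout coefficients s = -15, t = 203.
Result: 636 · (-15) + 47 · (203) = 1.

gcd(636, 47) = 1; s = -15, t = 203 (check: 636·(-15) + 47·203 = 1).


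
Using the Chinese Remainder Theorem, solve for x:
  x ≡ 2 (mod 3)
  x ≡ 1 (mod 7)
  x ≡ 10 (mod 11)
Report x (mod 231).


Moduli 3, 7, 11 are pairwise coprime; by CRT there is a unique solution modulo M = 3 · 7 · 11 = 231.
Solve pairwise, accumulating the modulus:
  Start with x ≡ 2 (mod 3).
  Combine with x ≡ 1 (mod 7): since gcd(3, 7) = 1, we get a unique residue mod 21.
    Write x = 2 + 3·t and substitute into x ≡ 1 (mod 7): 3·t ≡ 1 − 2 = -1 (mod 7).
    Reduce coefficients mod 7: 3·t ≡ 6 (mod 7).
    The inverse of 3 mod 7 is 5 (since 3·5 = 15 = 2·7 + 1), so t ≡ 5·6 = 30 ≡ 2 (mod 7).
    Then x = 2 + 3·2 = 8, valid modulo lcm(3, 7) = 21: x ≡ 8 (mod 21).
  Combine with x ≡ 10 (mod 11): since gcd(21, 11) = 1, we get a unique residue mod 231.
    Write x = 8 + 21·t and substitute into x ≡ 10 (mod 11): 21·t ≡ 10 − 8 = 2 (mod 11).
    Reduce coefficients mod 11: 10·t ≡ 2 (mod 11).
    The inverse of 10 mod 11 is 10 (since 10·10 = 100 = 9·11 + 1), so t ≡ 10·2 = 20 ≡ 9 (mod 11).
    Then x = 8 + 21·9 = 197, valid modulo lcm(21, 11) = 231: x ≡ 197 (mod 231).
Verify: 197 mod 3 = 2 ✓, 197 mod 7 = 1 ✓, 197 mod 11 = 10 ✓.

x ≡ 197 (mod 231).


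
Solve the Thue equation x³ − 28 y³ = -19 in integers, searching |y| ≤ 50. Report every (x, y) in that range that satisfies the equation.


The equation is x³ - 28y³ = -19. For fixed y, x³ = 28·y³ − 19, so a solution requires the RHS to be a perfect cube.
Strategy: iterate y from -50 to 50, compute RHS = 28·y³ − 19, and check whether it is a (positive or negative) perfect cube.
Check small values of y:
  y = 0: RHS = -19 is not a perfect cube.
  y = 1: RHS = 9 is not a perfect cube.
  y = -1: RHS = -47 is not a perfect cube.
  y = 2: RHS = 205 is not a perfect cube.
  y = -2: RHS = -243 is not a perfect cube.
  y = 3: RHS = 737 is not a perfect cube.
  y = -3: RHS = -775 is not a perfect cube.
Continuing the search up to |y| = 50 finds no solutions either.
No (x, y) in the scanned range satisfies the equation.

No integer solutions with |y| ≤ 50.


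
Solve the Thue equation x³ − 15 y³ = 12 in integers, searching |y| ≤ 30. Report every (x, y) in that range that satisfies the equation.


The equation is x³ - 15y³ = 12. For fixed y, x³ = 15·y³ + 12, so a solution requires the RHS to be a perfect cube.
Strategy: iterate y from -30 to 30, compute RHS = 15·y³ + 12, and check whether it is a (positive or negative) perfect cube.
Check small values of y:
  y = 0: RHS = 12 is not a perfect cube.
  y = 1: RHS = 27 = (3)³ ⇒ x = 3 works.
  y = -1: RHS = -3 is not a perfect cube.
  y = 2: RHS = 132 is not a perfect cube.
  y = -2: RHS = -108 is not a perfect cube.
  y = 3: RHS = 417 is not a perfect cube.
  y = -3: RHS = -393 is not a perfect cube.
Continuing the search up to |y| = 30 finds no further solutions beyond those listed.
Collected solutions: (3, 1).

Solutions (with |y| ≤ 30): (3, 1).


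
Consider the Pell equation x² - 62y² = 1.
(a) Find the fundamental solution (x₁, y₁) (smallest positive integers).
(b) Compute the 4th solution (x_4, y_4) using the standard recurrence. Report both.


Step 1: Find the fundamental solution (x₁, y₁) of x² - 62y² = 1.
  Expand √62 as a continued fraction. a₀ = ⌊√62⌋ = 7; iterate m_{k+1} = d_k·a_k − m_k, d_{k+1} = (62 − m_{k+1}²)/d_k, a_{k+1} = ⌊(a₀ + m_{k+1})/d_{k+1}⌋ (starting m₀ = 0, d₀ = 1), with convergents p_k = a_k·p_{k-1} + p_{k-2}, q_k = a_k·q_{k-1} + q_{k-2} (p₋₁ = 1, q₋₁ = 0):
  k = 0: a₀ = 7; p₀/q₀ = 7/1; p₀² − 62·q₀² = 49 − 62 = -13.
  k = 1: m = 7, d = 13, a = ⌊(7 + 7)/13⌋ = 1; p/q = (1·7 + 1)/(1·1 + 0) = 8/1; p² − 62·q² = 64 − 62 = 2.
  k = 2: m = 6, d = 2, a = ⌊(7 + 6)/2⌋ = 6; p/q = (6·8 + 7)/(6·1 + 1) = 55/7; p² − 62·q² = 3025 − 3038 = -13.
  k = 3: m = 6, d = 13, a = ⌊(7 + 6)/13⌋ = 1; p/q = (1·55 + 8)/(1·7 + 1) = 63/8; p² − 62·q² = 3969 − 3968 = 1.
  The first convergent with p² − 62·q² = 1 gives the fundamental solution (x₁, y₁) = (63, 8).
Step 2: Apply the recurrence (x_{n+1}, y_{n+1}) = (x₁x_n + 62y₁y_n, x₁y_n + y₁x_n) repeatedly.
  From (x_1, y_1) = (63, 8): x_2 = 63·63 + 62·8·8 = 7937; y_2 = 63·8 + 8·63 = 1008.
  From (x_2, y_2) = (7937, 1008): x_3 = 63·7937 + 62·8·1008 = 999999; y_3 = 63·1008 + 8·7937 = 127000.
  From (x_3, y_3) = (999999, 127000): x_4 = 63·999999 + 62·8·127000 = 125991937; y_4 = 63·127000 + 8·999999 = 16000992.
Step 3: Verify x_4² - 62·y_4² = 15873968189011969 - 15873968189011968 = 1 (should be 1). ✓

(x_1, y_1) = (63, 8); (x_4, y_4) = (125991937, 16000992).


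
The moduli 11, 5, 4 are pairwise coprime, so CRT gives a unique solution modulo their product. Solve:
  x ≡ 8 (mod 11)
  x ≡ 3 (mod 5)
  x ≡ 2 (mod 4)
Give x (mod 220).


Moduli 11, 5, 4 are pairwise coprime; by CRT there is a unique solution modulo M = 11 · 5 · 4 = 220.
Solve pairwise, accumulating the modulus:
  Start with x ≡ 8 (mod 11).
  Combine with x ≡ 3 (mod 5): since gcd(11, 5) = 1, we get a unique residue mod 55.
    Write x = 8 + 11·t and substitute into x ≡ 3 (mod 5): 11·t ≡ 3 − 8 = -5 (mod 5).
    Reduce coefficients mod 5: 1·t ≡ 0 (mod 5).
    So t ≡ 0 (mod 5).
    Then x = 8 + 11·0 = 8, valid modulo lcm(11, 5) = 55: x ≡ 8 (mod 55).
  Combine with x ≡ 2 (mod 4): since gcd(55, 4) = 1, we get a unique residue mod 220.
    Write x = 8 + 55·t and substitute into x ≡ 2 (mod 4): 55·t ≡ 2 − 8 = -6 (mod 4).
    Reduce coefficients mod 4: 3·t ≡ 2 (mod 4).
    The inverse of 3 mod 4 is 3 (since 3·3 = 9 = 2·4 + 1), so t ≡ 3·2 = 6 ≡ 2 (mod 4).
    Then x = 8 + 55·2 = 118, valid modulo lcm(55, 4) = 220: x ≡ 118 (mod 220).
Verify: 118 mod 11 = 8 ✓, 118 mod 5 = 3 ✓, 118 mod 4 = 2 ✓.

x ≡ 118 (mod 220).


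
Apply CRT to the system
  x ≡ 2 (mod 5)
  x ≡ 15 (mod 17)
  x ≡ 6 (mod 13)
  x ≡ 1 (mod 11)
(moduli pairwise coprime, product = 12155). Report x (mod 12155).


Product of moduli M = 5 · 17 · 13 · 11 = 12155.
Merge one congruence at a time:
  Start: x ≡ 2 (mod 5).
  Combine with x ≡ 15 (mod 17); new modulus lcm = 85.
    Write x = 2 + 5·t and substitute into x ≡ 15 (mod 17): 5·t ≡ 15 − 2 = 13 (mod 17).
    The inverse of 5 mod 17 is 7 (since 5·7 = 35 = 2·17 + 1), so t ≡ 7·13 = 91 ≡ 6 (mod 17).
    Then x = 2 + 5·6 = 32, valid modulo lcm(5, 17) = 85: x ≡ 32 (mod 85).
  Combine with x ≡ 6 (mod 13); new modulus lcm = 1105.
    Write x = 32 + 85·t and substitute into x ≡ 6 (mod 13): 85·t ≡ 6 − 32 = -26 (mod 13).
    Reduce coefficients mod 13: 7·t ≡ 0 (mod 13).
    The inverse of 7 mod 13 is 2 (since 7·2 = 14 = 1·13 + 1), so t ≡ 2·0 = 0 ≡ 0 (mod 13).
    Then x = 32 + 85·0 = 32, valid modulo lcm(85, 13) = 1105: x ≡ 32 (mod 1105).
  Combine with x ≡ 1 (mod 11); new modulus lcm = 12155.
    Write x = 32 + 1105·t and substitute into x ≡ 1 (mod 11): 1105·t ≡ 1 − 32 = -31 (mod 11).
    Reduce coefficients mod 11: 5·t ≡ 2 (mod 11).
    The inverse of 5 mod 11 is 9 (since 5·9 = 45 = 4·11 + 1), so t ≡ 9·2 = 18 ≡ 7 (mod 11).
    Then x = 32 + 1105·7 = 7767, valid modulo lcm(1105, 11) = 12155: x ≡ 7767 (mod 12155).
Verify against each original: 7767 mod 5 = 2, 7767 mod 17 = 15, 7767 mod 13 = 6, 7767 mod 11 = 1.

x ≡ 7767 (mod 12155).


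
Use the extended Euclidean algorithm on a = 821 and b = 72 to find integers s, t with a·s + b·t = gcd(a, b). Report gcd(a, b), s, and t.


Euclidean algorithm on (821, 72) — divide until remainder is 0:
  821 = 11 · 72 + 29
  72 = 2 · 29 + 14
  29 = 2 · 14 + 1
  14 = 14 · 1 + 0
gcd(821, 72) = 1.
Track Bezout coefficients alongside the remainders: start with r₀ = 821 = a·1 + b·0 (s = 1, t = 0) and r₁ = 72 = a·0 + b·1 (s = 0, t = 1); each new remainder r_{k+1} = r_{k-1} − q_k·r_k inherits s_{k+1} = s_{k-1} − q_k·s_k, t_{k+1} = t_{k-1} − q_k·t_k, so r_k = a·s_k + b·t_k at every step:
  q = 11: r = 29, s = 1 − 11·0 = 1, t = 0 − 11·1 = -11  (check: 821·1 + 72·(-11) = 29)
  q = 2: r = 14, s = 0 − 2·1 = -2, t = 1 − 2·(-11) = 23  (check: 821·(-2) + 72·23 = 14)
  q = 2: r = 1, s = 1 − 2·(-2) = 5, t = -11 − 2·23 = -57  (check: 821·5 + 72·(-57) = 1)
The row with r = 1 (the gcd) gives the Bezout coefficients s = 5, t = -57.
Result: 821 · (5) + 72 · (-57) = 1.

gcd(821, 72) = 1; s = 5, t = -57 (check: 821·5 + 72·(-57) = 1).


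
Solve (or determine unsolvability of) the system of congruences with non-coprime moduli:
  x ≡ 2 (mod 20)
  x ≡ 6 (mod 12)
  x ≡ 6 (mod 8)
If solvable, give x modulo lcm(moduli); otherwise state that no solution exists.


Moduli 20, 12, 8 are not pairwise coprime, so CRT works modulo lcm(m_i) when all pairwise compatibility conditions hold.
Pairwise compatibility: gcd(m_i, m_j) must divide a_i - a_j for every pair.
Merge one congruence at a time:
  Start: x ≡ 2 (mod 20).
  Combine with x ≡ 6 (mod 12): gcd(20, 12) = 4; 6 - 2 = 4, which IS divisible by 4, so compatible.
    Write x = 2 + 20·t and substitute into x ≡ 6 (mod 12): 20·t ≡ 6 − 2 = 4 (mod 12).
    Divide the congruence (and modulus) by g = 4: 5·t ≡ 1 (mod 3).
    Reduce coefficients mod 3: 2·t ≡ 1 (mod 3).
    The inverse of 2 mod 3 is 2 (since 2·2 = 4 = 1·3 + 1), so t ≡ 2·1 = 2 ≡ 2 (mod 3).
    Then x = 2 + 20·2 = 42, valid modulo lcm(20, 12) = 60: x ≡ 42 (mod 60).
  Combine with x ≡ 6 (mod 8): gcd(60, 8) = 4; 6 - 42 = -36, which IS divisible by 4, so compatible.
    Write x = 42 + 60·t and substitute into x ≡ 6 (mod 8): 60·t ≡ 6 − 42 = -36 (mod 8).
    Divide the congruence (and modulus) by g = 4: 15·t ≡ -9 (mod 2).
    Reduce coefficients mod 2: 1·t ≡ 1 (mod 2).
    So t ≡ 1 (mod 2).
    Then x = 42 + 60·1 = 102, valid modulo lcm(60, 8) = 120: x ≡ 102 (mod 120).
Verify: 102 mod 20 = 2, 102 mod 12 = 6, 102 mod 8 = 6.

x ≡ 102 (mod 120).


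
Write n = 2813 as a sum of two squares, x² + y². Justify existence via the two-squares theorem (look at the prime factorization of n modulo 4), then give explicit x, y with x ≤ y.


Step 1: Factor n = 2813 = 29 · 97.
Step 2: Check the mod-4 condition on each prime factor: 29 ≡ 1 (mod 4), exponent 1; 97 ≡ 1 (mod 4), exponent 1.
All primes ≡ 3 (mod 4) appear to even exponent (or don't appear), so by the two-squares theorem n IS expressible as a sum of two squares.
Step 3: Build a representation. Here n = 29 · 97 is a product of primes ≡ 1 (mod 4). Each prime p ≡ 1 (mod 4) is itself a sum of two squares; find a² by testing p − a² for a perfect square:
  29: 29 − 1² = 28, 29 − 2² = 25 = 5² ⇒ 29 = 2² + 5².
  97: 97 − 1² = 96, 97 − 2² = 93, 97 − 3² = 88, 97 − 4² = 81 = 9² ⇒ 97 = 4² + 9².
  Combine using the Brahmagupta–Fibonacci identity (a² + b²)(c² + d²) = (ac − bd)² + (ad + bc)² = (ac + bd)² + (ad − bc)²:
  29 · 97 = 2813: from (2² + 5²)(4² + 9²), take (2·4 − 5·9, 2·9 + 5·4) = (8 − 45, 18 + 20) = (-37, 38); dropping signs (only squares matter) gives (37, 38); check 37² + 38² = 1369 + 1444 = 2813 ✓.
Step 4: Order so x ≤ y and verify: 37² + 38² = 1369 + 1444 = 2813 = n. ✓

n = 2813 = 37² + 38² (one valid representation with x ≤ y).


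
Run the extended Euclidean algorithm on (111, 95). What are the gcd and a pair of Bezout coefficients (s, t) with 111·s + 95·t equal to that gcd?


Euclidean algorithm on (111, 95) — divide until remainder is 0:
  111 = 1 · 95 + 16
  95 = 5 · 16 + 15
  16 = 1 · 15 + 1
  15 = 15 · 1 + 0
gcd(111, 95) = 1.
Track Bezout coefficients alongside the remainders: start with r₀ = 111 = a·1 + b·0 (s = 1, t = 0) and r₁ = 95 = a·0 + b·1 (s = 0, t = 1); each new remainder r_{k+1} = r_{k-1} − q_k·r_k inherits s_{k+1} = s_{k-1} − q_k·s_k, t_{k+1} = t_{k-1} − q_k·t_k, so r_k = a·s_k + b·t_k at every step:
  q = 1: r = 16, s = 1 − 1·0 = 1, t = 0 − 1·1 = -1  (check: 111·1 + 95·(-1) = 16)
  q = 5: r = 15, s = 0 − 5·1 = -5, t = 1 − 5·(-1) = 6  (check: 111·(-5) + 95·6 = 15)
  q = 1: r = 1, s = 1 − 1·(-5) = 6, t = -1 − 1·6 = -7  (check: 111·6 + 95·(-7) = 1)
The row with r = 1 (the gcd) gives the Bezout coefficients s = 6, t = -7.
Result: 111 · (6) + 95 · (-7) = 1.

gcd(111, 95) = 1; s = 6, t = -7 (check: 111·6 + 95·(-7) = 1).


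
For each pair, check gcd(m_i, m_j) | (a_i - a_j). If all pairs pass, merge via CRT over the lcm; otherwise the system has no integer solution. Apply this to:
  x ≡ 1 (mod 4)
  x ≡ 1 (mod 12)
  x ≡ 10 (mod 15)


Moduli 4, 12, 15 are not pairwise coprime, so CRT works modulo lcm(m_i) when all pairwise compatibility conditions hold.
Pairwise compatibility: gcd(m_i, m_j) must divide a_i - a_j for every pair.
Merge one congruence at a time:
  Start: x ≡ 1 (mod 4).
  Combine with x ≡ 1 (mod 12): gcd(4, 12) = 4; 1 - 1 = 0, which IS divisible by 4, so compatible.
    Write x = 1 + 4·t and substitute into x ≡ 1 (mod 12): 4·t ≡ 1 − 1 = 0 (mod 12).
    Divide the congruence (and modulus) by g = 4: 1·t ≡ 0 (mod 3).
    So t ≡ 0 (mod 3).
    Then x = 1 + 4·0 = 1, valid modulo lcm(4, 12) = 12: x ≡ 1 (mod 12).
  Combine with x ≡ 10 (mod 15): gcd(12, 15) = 3; 10 - 1 = 9, which IS divisible by 3, so compatible.
    Write x = 1 + 12·t and substitute into x ≡ 10 (mod 15): 12·t ≡ 10 − 1 = 9 (mod 15).
    Divide the congruence (and modulus) by g = 3: 4·t ≡ 3 (mod 5).
    The inverse of 4 mod 5 is 4 (since 4·4 = 16 = 3·5 + 1), so t ≡ 4·3 = 12 ≡ 2 (mod 5).
    Then x = 1 + 12·2 = 25, valid modulo lcm(12, 15) = 60: x ≡ 25 (mod 60).
Verify: 25 mod 4 = 1, 25 mod 12 = 1, 25 mod 15 = 10.

x ≡ 25 (mod 60).


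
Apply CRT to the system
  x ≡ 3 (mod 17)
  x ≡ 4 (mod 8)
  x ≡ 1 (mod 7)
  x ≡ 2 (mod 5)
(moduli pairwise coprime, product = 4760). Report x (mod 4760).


Product of moduli M = 17 · 8 · 7 · 5 = 4760.
Merge one congruence at a time:
  Start: x ≡ 3 (mod 17).
  Combine with x ≡ 4 (mod 8); new modulus lcm = 136.
    Write x = 3 + 17·t and substitute into x ≡ 4 (mod 8): 17·t ≡ 4 − 3 = 1 (mod 8).
    Reduce coefficients mod 8: 1·t ≡ 1 (mod 8).
    So t ≡ 1 (mod 8).
    Then x = 3 + 17·1 = 20, valid modulo lcm(17, 8) = 136: x ≡ 20 (mod 136).
  Combine with x ≡ 1 (mod 7); new modulus lcm = 952.
    Write x = 20 + 136·t and substitute into x ≡ 1 (mod 7): 136·t ≡ 1 − 20 = -19 (mod 7).
    Reduce coefficients mod 7: 3·t ≡ 2 (mod 7).
    The inverse of 3 mod 7 is 5 (since 3·5 = 15 = 2·7 + 1), so t ≡ 5·2 = 10 ≡ 3 (mod 7).
    Then x = 20 + 136·3 = 428, valid modulo lcm(136, 7) = 952: x ≡ 428 (mod 952).
  Combine with x ≡ 2 (mod 5); new modulus lcm = 4760.
    Write x = 428 + 952·t and substitute into x ≡ 2 (mod 5): 952·t ≡ 2 − 428 = -426 (mod 5).
    Reduce coefficients mod 5: 2·t ≡ 4 (mod 5).
    The inverse of 2 mod 5 is 3 (since 2·3 = 6 = 1·5 + 1), so t ≡ 3·4 = 12 ≡ 2 (mod 5).
    Then x = 428 + 952·2 = 2332, valid modulo lcm(952, 5) = 4760: x ≡ 2332 (mod 4760).
Verify against each original: 2332 mod 17 = 3, 2332 mod 8 = 4, 2332 mod 7 = 1, 2332 mod 5 = 2.

x ≡ 2332 (mod 4760).


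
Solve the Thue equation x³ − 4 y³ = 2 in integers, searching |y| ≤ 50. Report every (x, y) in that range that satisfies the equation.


The equation is x³ - 4y³ = 2. For fixed y, x³ = 4·y³ + 2, so a solution requires the RHS to be a perfect cube.
Strategy: iterate y from -50 to 50, compute RHS = 4·y³ + 2, and check whether it is a (positive or negative) perfect cube.
Check small values of y:
  y = 0: RHS = 2 is not a perfect cube.
  y = 1: RHS = 6 is not a perfect cube.
  y = -1: RHS = -2 is not a perfect cube.
  y = 2: RHS = 34 is not a perfect cube.
  y = -2: RHS = -30 is not a perfect cube.
  y = 3: RHS = 110 is not a perfect cube.
  y = -3: RHS = -106 is not a perfect cube.
Continuing the search up to |y| = 50 finds no solutions either.
No (x, y) in the scanned range satisfies the equation.

No integer solutions with |y| ≤ 50.


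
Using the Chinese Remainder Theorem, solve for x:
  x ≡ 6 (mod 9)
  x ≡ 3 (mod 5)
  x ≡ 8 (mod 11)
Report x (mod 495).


Moduli 9, 5, 11 are pairwise coprime; by CRT there is a unique solution modulo M = 9 · 5 · 11 = 495.
Solve pairwise, accumulating the modulus:
  Start with x ≡ 6 (mod 9).
  Combine with x ≡ 3 (mod 5): since gcd(9, 5) = 1, we get a unique residue mod 45.
    Write x = 6 + 9·t and substitute into x ≡ 3 (mod 5): 9·t ≡ 3 − 6 = -3 (mod 5).
    Reduce coefficients mod 5: 4·t ≡ 2 (mod 5).
    The inverse of 4 mod 5 is 4 (since 4·4 = 16 = 3·5 + 1), so t ≡ 4·2 = 8 ≡ 3 (mod 5).
    Then x = 6 + 9·3 = 33, valid modulo lcm(9, 5) = 45: x ≡ 33 (mod 45).
  Combine with x ≡ 8 (mod 11): since gcd(45, 11) = 1, we get a unique residue mod 495.
    Write x = 33 + 45·t and substitute into x ≡ 8 (mod 11): 45·t ≡ 8 − 33 = -25 (mod 11).
    Reduce coefficients mod 11: 1·t ≡ 8 (mod 11).
    So t ≡ 8 (mod 11).
    Then x = 33 + 45·8 = 393, valid modulo lcm(45, 11) = 495: x ≡ 393 (mod 495).
Verify: 393 mod 9 = 6 ✓, 393 mod 5 = 3 ✓, 393 mod 11 = 8 ✓.

x ≡ 393 (mod 495).


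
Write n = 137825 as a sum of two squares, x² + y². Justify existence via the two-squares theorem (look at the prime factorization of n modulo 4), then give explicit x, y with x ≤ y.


Step 1: Factor n = 137825 = 5^2 · 37 · 149.
Step 2: Check the mod-4 condition on each prime factor: 5 ≡ 1 (mod 4), exponent 2; 37 ≡ 1 (mod 4), exponent 1; 149 ≡ 1 (mod 4), exponent 1.
All primes ≡ 3 (mod 4) appear to even exponent (or don't appear), so by the two-squares theorem n IS expressible as a sum of two squares.
Step 3: Build a representation. Group n = k² · m with k = 5 and m = 37 · 149 = 5513 (a product of primes ≡ 1 (mod 4)); a representation of m scales to one of n via (k·x)² + (k·y)² = k²(x² + y²). Each prime p ≡ 1 (mod 4) is itself a sum of two squares; find a² by testing p − a² for a perfect square:
  37: 37 − 1² = 36 = 6² ⇒ 37 = 1² + 6².
  149: 149 − 1² = 148, 149 − 2² = 145, 149 − 3² = 140, 149 − 4² = 133, 149 − 5² = 124, 149 − 6² = 113, 149 − 7² = 100 = 10² ⇒ 149 = 7² + 10².
  Combine using the Brahmagupta–Fibonacci identity (a² + b²)(c² + d²) = (ac − bd)² + (ad + bc)² = (ac + bd)² + (ad − bc)²:
  37 · 149 = 5513: from (1² + 6²)(7² + 10²), take (1·7 − 6·10, 1·10 + 6·7) = (7 − 60, 10 + 42) = (-53, 52); dropping signs (only squares matter) gives (53, 52); check 53² + 52² = 2809 + 2704 = 5513 ✓.
  Scale by k = 5: (5·53, 5·52) = (265, 260).
Step 4: Order so x ≤ y and verify: 260² + 265² = 67600 + 70225 = 137825 = n. ✓

n = 137825 = 260² + 265² (one valid representation with x ≤ y).


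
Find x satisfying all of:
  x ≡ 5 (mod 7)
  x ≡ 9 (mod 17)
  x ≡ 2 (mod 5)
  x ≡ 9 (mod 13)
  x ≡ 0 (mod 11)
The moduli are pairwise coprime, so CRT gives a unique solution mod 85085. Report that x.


Product of moduli M = 7 · 17 · 5 · 13 · 11 = 85085.
Merge one congruence at a time:
  Start: x ≡ 5 (mod 7).
  Combine with x ≡ 9 (mod 17); new modulus lcm = 119.
    Write x = 5 + 7·t and substitute into x ≡ 9 (mod 17): 7·t ≡ 9 − 5 = 4 (mod 17).
    The inverse of 7 mod 17 is 5 (since 7·5 = 35 = 2·17 + 1), so t ≡ 5·4 = 20 ≡ 3 (mod 17).
    Then x = 5 + 7·3 = 26, valid modulo lcm(7, 17) = 119: x ≡ 26 (mod 119).
  Combine with x ≡ 2 (mod 5); new modulus lcm = 595.
    Write x = 26 + 119·t and substitute into x ≡ 2 (mod 5): 119·t ≡ 2 − 26 = -24 (mod 5).
    Reduce coefficients mod 5: 4·t ≡ 1 (mod 5).
    The inverse of 4 mod 5 is 4 (since 4·4 = 16 = 3·5 + 1), so t ≡ 4·1 = 4 ≡ 4 (mod 5).
    Then x = 26 + 119·4 = 502, valid modulo lcm(119, 5) = 595: x ≡ 502 (mod 595).
  Combine with x ≡ 9 (mod 13); new modulus lcm = 7735.
    Write x = 502 + 595·t and substitute into x ≡ 9 (mod 13): 595·t ≡ 9 − 502 = -493 (mod 13).
    Reduce coefficients mod 13: 10·t ≡ 1 (mod 13).
    The inverse of 10 mod 13 is 4 (since 10·4 = 40 = 3·13 + 1), so t ≡ 4·1 = 4 ≡ 4 (mod 13).
    Then x = 502 + 595·4 = 2882, valid modulo lcm(595, 13) = 7735: x ≡ 2882 (mod 7735).
  Combine with x ≡ 0 (mod 11); new modulus lcm = 85085.
    Write x = 2882 + 7735·t and substitute into x ≡ 0 (mod 11): 7735·t ≡ 0 − 2882 = -2882 (mod 11).
    Reduce coefficients mod 11: 2·t ≡ 0 (mod 11).
    The inverse of 2 mod 11 is 6 (since 2·6 = 12 = 1·11 + 1), so t ≡ 6·0 = 0 ≡ 0 (mod 11).
    Then x = 2882 + 7735·0 = 2882, valid modulo lcm(7735, 11) = 85085: x ≡ 2882 (mod 85085).
Verify against each original: 2882 mod 7 = 5, 2882 mod 17 = 9, 2882 mod 5 = 2, 2882 mod 13 = 9, 2882 mod 11 = 0.

x ≡ 2882 (mod 85085).


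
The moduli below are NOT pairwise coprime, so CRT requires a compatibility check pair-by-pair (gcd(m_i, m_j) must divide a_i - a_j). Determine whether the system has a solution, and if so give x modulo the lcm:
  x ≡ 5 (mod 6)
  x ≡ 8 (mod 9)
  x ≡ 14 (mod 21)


Moduli 6, 9, 21 are not pairwise coprime, so CRT works modulo lcm(m_i) when all pairwise compatibility conditions hold.
Pairwise compatibility: gcd(m_i, m_j) must divide a_i - a_j for every pair.
Merge one congruence at a time:
  Start: x ≡ 5 (mod 6).
  Combine with x ≡ 8 (mod 9): gcd(6, 9) = 3; 8 - 5 = 3, which IS divisible by 3, so compatible.
    Write x = 5 + 6·t and substitute into x ≡ 8 (mod 9): 6·t ≡ 8 − 5 = 3 (mod 9).
    Divide the congruence (and modulus) by g = 3: 2·t ≡ 1 (mod 3).
    The inverse of 2 mod 3 is 2 (since 2·2 = 4 = 1·3 + 1), so t ≡ 2·1 = 2 ≡ 2 (mod 3).
    Then x = 5 + 6·2 = 17, valid modulo lcm(6, 9) = 18: x ≡ 17 (mod 18).
  Combine with x ≡ 14 (mod 21): gcd(18, 21) = 3; 14 - 17 = -3, which IS divisible by 3, so compatible.
    Write x = 17 + 18·t and substitute into x ≡ 14 (mod 21): 18·t ≡ 14 − 17 = -3 (mod 21).
    Divide the congruence (and modulus) by g = 3: 6·t ≡ -1 (mod 7).
    Reduce coefficients mod 7: 6·t ≡ 6 (mod 7).
    The inverse of 6 mod 7 is 6 (since 6·6 = 36 = 5·7 + 1), so t ≡ 6·6 = 36 ≡ 1 (mod 7).
    Then x = 17 + 18·1 = 35, valid modulo lcm(18, 21) = 126: x ≡ 35 (mod 126).
Verify: 35 mod 6 = 5, 35 mod 9 = 8, 35 mod 21 = 14.

x ≡ 35 (mod 126).


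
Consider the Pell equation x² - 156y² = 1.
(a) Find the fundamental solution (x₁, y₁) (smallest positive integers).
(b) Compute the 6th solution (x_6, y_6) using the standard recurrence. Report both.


Step 1: Find the fundamental solution (x₁, y₁) of x² - 156y² = 1.
  Expand √156 as a continued fraction. a₀ = ⌊√156⌋ = 12; iterate m_{k+1} = d_k·a_k − m_k, d_{k+1} = (156 − m_{k+1}²)/d_k, a_{k+1} = ⌊(a₀ + m_{k+1})/d_{k+1}⌋ (starting m₀ = 0, d₀ = 1), with convergents p_k = a_k·p_{k-1} + p_{k-2}, q_k = a_k·q_{k-1} + q_{k-2} (p₋₁ = 1, q₋₁ = 0):
  k = 0: a₀ = 12; p₀/q₀ = 12/1; p₀² − 156·q₀² = 144 − 156 = -12.
  k = 1: m = 12, d = 12, a = ⌊(12 + 12)/12⌋ = 2; p/q = (2·12 + 1)/(2·1 + 0) = 25/2; p² − 156·q² = 625 − 624 = 1.
  The first convergent with p² − 156·q² = 1 gives the fundamental solution (x₁, y₁) = (25, 2).
Step 2: Apply the recurrence (x_{n+1}, y_{n+1}) = (x₁x_n + 156y₁y_n, x₁y_n + y₁x_n) repeatedly.
  From (x_1, y_1) = (25, 2): x_2 = 25·25 + 156·2·2 = 1249; y_2 = 25·2 + 2·25 = 100.
  From (x_2, y_2) = (1249, 100): x_3 = 25·1249 + 156·2·100 = 62425; y_3 = 25·100 + 2·1249 = 4998.
  From (x_3, y_3) = (62425, 4998): x_4 = 25·62425 + 156·2·4998 = 3120001; y_4 = 25·4998 + 2·62425 = 249800.
  From (x_4, y_4) = (3120001, 249800): x_5 = 25·3120001 + 156·2·249800 = 155937625; y_5 = 25·249800 + 2·3120001 = 12485002.
  From (x_5, y_5) = (155937625, 12485002): x_6 = 25·155937625 + 156·2·12485002 = 7793761249; y_6 = 25·12485002 + 2·155937625 = 624000300.
Step 3: Verify x_6² - 156·y_6² = 60742714406414040001 - 60742714406414040000 = 1 (should be 1). ✓

(x_1, y_1) = (25, 2); (x_6, y_6) = (7793761249, 624000300).


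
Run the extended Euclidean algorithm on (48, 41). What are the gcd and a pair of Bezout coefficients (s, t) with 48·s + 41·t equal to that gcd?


Euclidean algorithm on (48, 41) — divide until remainder is 0:
  48 = 1 · 41 + 7
  41 = 5 · 7 + 6
  7 = 1 · 6 + 1
  6 = 6 · 1 + 0
gcd(48, 41) = 1.
Track Bezout coefficients alongside the remainders: start with r₀ = 48 = a·1 + b·0 (s = 1, t = 0) and r₁ = 41 = a·0 + b·1 (s = 0, t = 1); each new remainder r_{k+1} = r_{k-1} − q_k·r_k inherits s_{k+1} = s_{k-1} − q_k·s_k, t_{k+1} = t_{k-1} − q_k·t_k, so r_k = a·s_k + b·t_k at every step:
  q = 1: r = 7, s = 1 − 1·0 = 1, t = 0 − 1·1 = -1  (check: 48·1 + 41·(-1) = 7)
  q = 5: r = 6, s = 0 − 5·1 = -5, t = 1 − 5·(-1) = 6  (check: 48·(-5) + 41·6 = 6)
  q = 1: r = 1, s = 1 − 1·(-5) = 6, t = -1 − 1·6 = -7  (check: 48·6 + 41·(-7) = 1)
The row with r = 1 (the gcd) gives the Bezout coefficients s = 6, t = -7.
Result: 48 · (6) + 41 · (-7) = 1.

gcd(48, 41) = 1; s = 6, t = -7 (check: 48·6 + 41·(-7) = 1).


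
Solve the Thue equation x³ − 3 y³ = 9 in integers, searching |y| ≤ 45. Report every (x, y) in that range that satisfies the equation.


The equation is x³ - 3y³ = 9. For fixed y, x³ = 3·y³ + 9, so a solution requires the RHS to be a perfect cube.
Strategy: iterate y from -45 to 45, compute RHS = 3·y³ + 9, and check whether it is a (positive or negative) perfect cube.
Check small values of y:
  y = 0: RHS = 9 is not a perfect cube.
  y = 1: RHS = 12 is not a perfect cube.
  y = -1: RHS = 6 is not a perfect cube.
  y = 2: RHS = 33 is not a perfect cube.
  y = -2: RHS = -15 is not a perfect cube.
  y = 3: RHS = 90 is not a perfect cube.
  y = -3: RHS = -72 is not a perfect cube.
Continuing the search up to |y| = 45 finds no solutions either.
No (x, y) in the scanned range satisfies the equation.

No integer solutions with |y| ≤ 45.


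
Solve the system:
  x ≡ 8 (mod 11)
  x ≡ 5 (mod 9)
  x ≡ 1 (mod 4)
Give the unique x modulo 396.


Moduli 11, 9, 4 are pairwise coprime; by CRT there is a unique solution modulo M = 11 · 9 · 4 = 396.
Solve pairwise, accumulating the modulus:
  Start with x ≡ 8 (mod 11).
  Combine with x ≡ 5 (mod 9): since gcd(11, 9) = 1, we get a unique residue mod 99.
    Write x = 8 + 11·t and substitute into x ≡ 5 (mod 9): 11·t ≡ 5 − 8 = -3 (mod 9).
    Reduce coefficients mod 9: 2·t ≡ 6 (mod 9).
    The inverse of 2 mod 9 is 5 (since 2·5 = 10 = 1·9 + 1), so t ≡ 5·6 = 30 ≡ 3 (mod 9).
    Then x = 8 + 11·3 = 41, valid modulo lcm(11, 9) = 99: x ≡ 41 (mod 99).
  Combine with x ≡ 1 (mod 4): since gcd(99, 4) = 1, we get a unique residue mod 396.
    Write x = 41 + 99·t and substitute into x ≡ 1 (mod 4): 99·t ≡ 1 − 41 = -40 (mod 4).
    Reduce coefficients mod 4: 3·t ≡ 0 (mod 4).
    The inverse of 3 mod 4 is 3 (since 3·3 = 9 = 2·4 + 1), so t ≡ 3·0 = 0 ≡ 0 (mod 4).
    Then x = 41 + 99·0 = 41, valid modulo lcm(99, 4) = 396: x ≡ 41 (mod 396).
Verify: 41 mod 11 = 8 ✓, 41 mod 9 = 5 ✓, 41 mod 4 = 1 ✓.

x ≡ 41 (mod 396).


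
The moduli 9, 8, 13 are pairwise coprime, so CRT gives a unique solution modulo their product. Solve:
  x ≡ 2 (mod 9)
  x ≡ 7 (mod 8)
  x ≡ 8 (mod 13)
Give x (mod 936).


Moduli 9, 8, 13 are pairwise coprime; by CRT there is a unique solution modulo M = 9 · 8 · 13 = 936.
Solve pairwise, accumulating the modulus:
  Start with x ≡ 2 (mod 9).
  Combine with x ≡ 7 (mod 8): since gcd(9, 8) = 1, we get a unique residue mod 72.
    Write x = 2 + 9·t and substitute into x ≡ 7 (mod 8): 9·t ≡ 7 − 2 = 5 (mod 8).
    Reduce coefficients mod 8: 1·t ≡ 5 (mod 8).
    So t ≡ 5 (mod 8).
    Then x = 2 + 9·5 = 47, valid modulo lcm(9, 8) = 72: x ≡ 47 (mod 72).
  Combine with x ≡ 8 (mod 13): since gcd(72, 13) = 1, we get a unique residue mod 936.
    Write x = 47 + 72·t and substitute into x ≡ 8 (mod 13): 72·t ≡ 8 − 47 = -39 (mod 13).
    Reduce coefficients mod 13: 7·t ≡ 0 (mod 13).
    The inverse of 7 mod 13 is 2 (since 7·2 = 14 = 1·13 + 1), so t ≡ 2·0 = 0 ≡ 0 (mod 13).
    Then x = 47 + 72·0 = 47, valid modulo lcm(72, 13) = 936: x ≡ 47 (mod 936).
Verify: 47 mod 9 = 2 ✓, 47 mod 8 = 7 ✓, 47 mod 13 = 8 ✓.

x ≡ 47 (mod 936).


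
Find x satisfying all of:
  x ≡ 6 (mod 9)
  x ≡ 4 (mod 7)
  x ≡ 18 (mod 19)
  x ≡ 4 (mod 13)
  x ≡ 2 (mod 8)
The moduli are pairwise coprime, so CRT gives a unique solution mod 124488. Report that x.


Product of moduli M = 9 · 7 · 19 · 13 · 8 = 124488.
Merge one congruence at a time:
  Start: x ≡ 6 (mod 9).
  Combine with x ≡ 4 (mod 7); new modulus lcm = 63.
    Write x = 6 + 9·t and substitute into x ≡ 4 (mod 7): 9·t ≡ 4 − 6 = -2 (mod 7).
    Reduce coefficients mod 7: 2·t ≡ 5 (mod 7).
    The inverse of 2 mod 7 is 4 (since 2·4 = 8 = 1·7 + 1), so t ≡ 4·5 = 20 ≡ 6 (mod 7).
    Then x = 6 + 9·6 = 60, valid modulo lcm(9, 7) = 63: x ≡ 60 (mod 63).
  Combine with x ≡ 18 (mod 19); new modulus lcm = 1197.
    Write x = 60 + 63·t and substitute into x ≡ 18 (mod 19): 63·t ≡ 18 − 60 = -42 (mod 19).
    Reduce coefficients mod 19: 6·t ≡ 15 (mod 19).
    The inverse of 6 mod 19 is 16 (since 6·16 = 96 = 5·19 + 1), so t ≡ 16·15 = 240 ≡ 12 (mod 19).
    Then x = 60 + 63·12 = 816, valid modulo lcm(63, 19) = 1197: x ≡ 816 (mod 1197).
  Combine with x ≡ 4 (mod 13); new modulus lcm = 15561.
    Write x = 816 + 1197·t and substitute into x ≡ 4 (mod 13): 1197·t ≡ 4 − 816 = -812 (mod 13).
    Reduce coefficients mod 13: 1·t ≡ 7 (mod 13).
    So t ≡ 7 (mod 13).
    Then x = 816 + 1197·7 = 9195, valid modulo lcm(1197, 13) = 15561: x ≡ 9195 (mod 15561).
  Combine with x ≡ 2 (mod 8); new modulus lcm = 124488.
    Write x = 9195 + 15561·t and substitute into x ≡ 2 (mod 8): 15561·t ≡ 2 − 9195 = -9193 (mod 8).
    Reduce coefficients mod 8: 1·t ≡ 7 (mod 8).
    So t ≡ 7 (mod 8).
    Then x = 9195 + 15561·7 = 118122, valid modulo lcm(15561, 8) = 124488: x ≡ 118122 (mod 124488).
Verify against each original: 118122 mod 9 = 6, 118122 mod 7 = 4, 118122 mod 19 = 18, 118122 mod 13 = 4, 118122 mod 8 = 2.

x ≡ 118122 (mod 124488).


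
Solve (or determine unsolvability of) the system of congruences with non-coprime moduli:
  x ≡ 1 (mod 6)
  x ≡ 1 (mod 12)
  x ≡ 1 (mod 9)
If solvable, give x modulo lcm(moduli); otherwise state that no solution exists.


Moduli 6, 12, 9 are not pairwise coprime, so CRT works modulo lcm(m_i) when all pairwise compatibility conditions hold.
Pairwise compatibility: gcd(m_i, m_j) must divide a_i - a_j for every pair.
Merge one congruence at a time:
  Start: x ≡ 1 (mod 6).
  Combine with x ≡ 1 (mod 12): gcd(6, 12) = 6; 1 - 1 = 0, which IS divisible by 6, so compatible.
    Write x = 1 + 6·t and substitute into x ≡ 1 (mod 12): 6·t ≡ 1 − 1 = 0 (mod 12).
    Divide the congruence (and modulus) by g = 6: 1·t ≡ 0 (mod 2).
    So t ≡ 0 (mod 2).
    Then x = 1 + 6·0 = 1, valid modulo lcm(6, 12) = 12: x ≡ 1 (mod 12).
  Combine with x ≡ 1 (mod 9): gcd(12, 9) = 3; 1 - 1 = 0, which IS divisible by 3, so compatible.
    Write x = 1 + 12·t and substitute into x ≡ 1 (mod 9): 12·t ≡ 1 − 1 = 0 (mod 9).
    Divide the congruence (and modulus) by g = 3: 4·t ≡ 0 (mod 3).
    Reduce coefficients mod 3: 1·t ≡ 0 (mod 3).
    So t ≡ 0 (mod 3).
    Then x = 1 + 12·0 = 1, valid modulo lcm(12, 9) = 36: x ≡ 1 (mod 36).
Verify: 1 mod 6 = 1, 1 mod 12 = 1, 1 mod 9 = 1.

x ≡ 1 (mod 36).


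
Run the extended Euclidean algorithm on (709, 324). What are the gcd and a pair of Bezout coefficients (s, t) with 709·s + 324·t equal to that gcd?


Euclidean algorithm on (709, 324) — divide until remainder is 0:
  709 = 2 · 324 + 61
  324 = 5 · 61 + 19
  61 = 3 · 19 + 4
  19 = 4 · 4 + 3
  4 = 1 · 3 + 1
  3 = 3 · 1 + 0
gcd(709, 324) = 1.
Track Bezout coefficients alongside the remainders: start with r₀ = 709 = a·1 + b·0 (s = 1, t = 0) and r₁ = 324 = a·0 + b·1 (s = 0, t = 1); each new remainder r_{k+1} = r_{k-1} − q_k·r_k inherits s_{k+1} = s_{k-1} − q_k·s_k, t_{k+1} = t_{k-1} − q_k·t_k, so r_k = a·s_k + b·t_k at every step:
  q = 2: r = 61, s = 1 − 2·0 = 1, t = 0 − 2·1 = -2  (check: 709·1 + 324·(-2) = 61)
  q = 5: r = 19, s = 0 − 5·1 = -5, t = 1 − 5·(-2) = 11  (check: 709·(-5) + 324·11 = 19)
  q = 3: r = 4, s = 1 − 3·(-5) = 16, t = -2 − 3·11 = -35  (check: 709·16 + 324·(-35) = 4)
  q = 4: r = 3, s = -5 − 4·16 = -69, t = 11 − 4·(-35) = 151  (check: 709·(-69) + 324·151 = 3)
  q = 1: r = 1, s = 16 − 1·(-69) = 85, t = -35 − 1·151 = -186  (check: 709·85 + 324·(-186) = 1)
The row with r = 1 (the gcd) gives the Bezout coefficients s = 85, t = -186.
Result: 709 · (85) + 324 · (-186) = 1.

gcd(709, 324) = 1; s = 85, t = -186 (check: 709·85 + 324·(-186) = 1).


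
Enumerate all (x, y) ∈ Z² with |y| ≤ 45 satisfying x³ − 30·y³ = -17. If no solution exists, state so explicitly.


The equation is x³ - 30y³ = -17. For fixed y, x³ = 30·y³ − 17, so a solution requires the RHS to be a perfect cube.
Strategy: iterate y from -45 to 45, compute RHS = 30·y³ − 17, and check whether it is a (positive or negative) perfect cube.
Check small values of y:
  y = 0: RHS = -17 is not a perfect cube.
  y = 1: RHS = 13 is not a perfect cube.
  y = -1: RHS = -47 is not a perfect cube.
  y = 2: RHS = 223 is not a perfect cube.
  y = -2: RHS = -257 is not a perfect cube.
  y = 3: RHS = 793 is not a perfect cube.
  y = -3: RHS = -827 is not a perfect cube.
Continuing the search up to |y| = 45 finds no solutions either.
No (x, y) in the scanned range satisfies the equation.

No integer solutions with |y| ≤ 45.


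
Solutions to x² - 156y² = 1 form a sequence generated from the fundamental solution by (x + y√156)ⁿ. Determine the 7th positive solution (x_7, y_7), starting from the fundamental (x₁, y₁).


Step 1: Find the fundamental solution (x₁, y₁) of x² - 156y² = 1.
  Expand √156 as a continued fraction. a₀ = ⌊√156⌋ = 12; iterate m_{k+1} = d_k·a_k − m_k, d_{k+1} = (156 − m_{k+1}²)/d_k, a_{k+1} = ⌊(a₀ + m_{k+1})/d_{k+1}⌋ (starting m₀ = 0, d₀ = 1), with convergents p_k = a_k·p_{k-1} + p_{k-2}, q_k = a_k·q_{k-1} + q_{k-2} (p₋₁ = 1, q₋₁ = 0):
  k = 0: a₀ = 12; p₀/q₀ = 12/1; p₀² − 156·q₀² = 144 − 156 = -12.
  k = 1: m = 12, d = 12, a = ⌊(12 + 12)/12⌋ = 2; p/q = (2·12 + 1)/(2·1 + 0) = 25/2; p² − 156·q² = 625 − 624 = 1.
  The first convergent with p² − 156·q² = 1 gives the fundamental solution (x₁, y₁) = (25, 2).
Step 2: Apply the recurrence (x_{n+1}, y_{n+1}) = (x₁x_n + 156y₁y_n, x₁y_n + y₁x_n) repeatedly.
  From (x_1, y_1) = (25, 2): x_2 = 25·25 + 156·2·2 = 1249; y_2 = 25·2 + 2·25 = 100.
  From (x_2, y_2) = (1249, 100): x_3 = 25·1249 + 156·2·100 = 62425; y_3 = 25·100 + 2·1249 = 4998.
  From (x_3, y_3) = (62425, 4998): x_4 = 25·62425 + 156·2·4998 = 3120001; y_4 = 25·4998 + 2·62425 = 249800.
  From (x_4, y_4) = (3120001, 249800): x_5 = 25·3120001 + 156·2·249800 = 155937625; y_5 = 25·249800 + 2·3120001 = 12485002.
  From (x_5, y_5) = (155937625, 12485002): x_6 = 25·155937625 + 156·2·12485002 = 7793761249; y_6 = 25·12485002 + 2·155937625 = 624000300.
  From (x_6, y_6) = (7793761249, 624000300): x_7 = 25·7793761249 + 156·2·624000300 = 389532124825; y_7 = 25·624000300 + 2·7793761249 = 31187529998.
Step 3: Verify x_7² - 156·y_7² = 151735276270679381280625 - 151735276270679381280624 = 1 (should be 1). ✓

(x_1, y_1) = (25, 2); (x_7, y_7) = (389532124825, 31187529998).
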